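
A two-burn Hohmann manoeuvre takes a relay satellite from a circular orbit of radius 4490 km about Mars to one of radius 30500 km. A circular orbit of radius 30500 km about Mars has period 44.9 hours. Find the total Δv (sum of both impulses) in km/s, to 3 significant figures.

Δv = 1.57 km/s

From Kepler's third law T² = 4π²r³/μ at r = 30500 km, T = 44.9 hours = 44.9 × 3600 s = 1.6164×10^5 s: μ = 4π²r³/T² = 42870.8 km³/s².
Transfer-ellipse semi-major axis a_t = (r₁ + r₂)/2 = (4490 + 30500)/2 = 17495 km.
At r₁ the circular-orbit speed is v₁ = √(μ/r₁) = 3.0900 km/s.
Transfer-orbit speed at r₁ (v² = μ(2/r − 1/a)): v_p = √[μ(2/r₁ − 1/a_t)] = 4.0799 km/s.
First burn Δv₁ = |v_p − v₁| = 0.9899 km/s.
Circular speed at r₂: v₂ = √(μ/r₂) = 1.1856 km/s.
Transfer-orbit speed at r₂: v_a = √[μ(2/r₂ − 1/a_t)] = 0.60062 km/s.
Second burn Δv₂ = |v₂ − v_a| = 0.5850 km/s.
Total Δv = Δv₁ + Δv₂ = 1.575 km/s.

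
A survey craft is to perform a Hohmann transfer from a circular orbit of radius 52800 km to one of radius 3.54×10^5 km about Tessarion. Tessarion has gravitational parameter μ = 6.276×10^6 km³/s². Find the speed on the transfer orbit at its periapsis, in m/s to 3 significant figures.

Transfer-ellipse semi-major axis a_t = (r₁ + r₂)/2 = (52800 + 3.540×10^5)/2 = 2.034×10^5 km.
The periapsis of the transfer ellipse is at r = 52800 km.
Applying v² = μ(2/r − 1/a_t): v = 14.38 km/s.

v = 14400 m/s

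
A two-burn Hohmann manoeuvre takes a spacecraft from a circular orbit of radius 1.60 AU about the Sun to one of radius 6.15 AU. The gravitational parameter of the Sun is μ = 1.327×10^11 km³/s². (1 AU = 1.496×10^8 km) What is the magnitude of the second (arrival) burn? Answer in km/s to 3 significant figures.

In km: r₁ = 1.60 × 1.496×10^8 = 2.3936×10^8 km; r₂ = 6.15 × 1.496×10^8 = 9.2004×10^8 km.
Semi-major axis of the transfer orbit: a_t = (2.3936×10^8 + 9.2004×10^8)/2 = 5.797×10^8 km.
Circular speed at r = 9.2004×10^8 km: v_c = √(μ/r) = 12.01 km/s.
Transfer-orbit speed at the same r (vis-viva, a = a_t): v_t = √[μ(2/r − 1/a_t)] = 7.717 km/s.
Δv₂ = |v_t − v_c| = |7.717 − 12.01| = 4.293 km/s.

Δv₂ = 4.29 km/s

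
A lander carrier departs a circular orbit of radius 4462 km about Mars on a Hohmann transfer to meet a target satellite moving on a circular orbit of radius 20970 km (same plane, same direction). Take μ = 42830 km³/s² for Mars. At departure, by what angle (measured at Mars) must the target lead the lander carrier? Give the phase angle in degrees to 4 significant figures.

φ = 95.00°

Semi-major axis of the transfer orbit: a_t = (4462 + 20970)/2 = 12716 km.
Transfer time t = π√(a_t³/μ) = 21767 s.
Target angular speed ω₂ = √(μ/r₂³) = 6.8152×10^-5 rad/s.
Angle swept by the target during transfer: ω₂·t = 1.4835 rad = 85.00°.
The lander carrier traverses 180° on the transfer ellipse, so the target must lead by 180° − 85.00° = 95.00°.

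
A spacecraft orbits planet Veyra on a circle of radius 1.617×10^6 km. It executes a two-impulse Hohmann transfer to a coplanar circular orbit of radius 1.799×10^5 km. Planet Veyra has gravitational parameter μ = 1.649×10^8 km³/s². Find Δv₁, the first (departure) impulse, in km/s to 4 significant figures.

Semi-major axis of the transfer orbit: a_t = (1.617×10^6 + 1.799×10^5)/2 = 8.9845×10^5 km.
On the circular orbit at r = 1.617×10^6 km, v_c = √(μ/r) = 10.0985 km/s.
Transfer-orbit speed at the same r (vis-viva, a = a_t): v_t = √[μ(2/r − 1/a_t)] = 4.51881 km/s.
Δv₁ = |v_t − v_c| = |4.51881 − 10.0985| = 5.580 km/s.

Δv₁ = 5.580 km/s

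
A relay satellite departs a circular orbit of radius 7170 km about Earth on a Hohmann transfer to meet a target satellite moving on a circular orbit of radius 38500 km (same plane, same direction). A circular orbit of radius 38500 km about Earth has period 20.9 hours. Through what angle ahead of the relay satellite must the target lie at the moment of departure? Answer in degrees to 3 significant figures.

φ = 97.8°

From Kepler's third law T² = 4π²r³/μ at r = 38500 km, T = 20.9 hours = 20.9 × 3600 s = 75240 s: μ = 4π²r³/T² = 3.97965×10^5 km³/s².
Transfer-ellipse semi-major axis a_t = (r₁ + r₂)/2 = (7170 + 38500)/2 = 22835 km.
The half-period of the transfer ellipse is t = π√(a_t³/μ) = 17180 s.
The target's mean motion on its circular orbit is ω₂ = √(μ/r₂³) = 8.351×10^-5 rad/s.
Angle swept by the target during transfer: ω₂·t = 1.435 rad = 82.22°.
Arrival is 180° from departure on the ellipse, so φ = 180° − 82.22° = 97.8°.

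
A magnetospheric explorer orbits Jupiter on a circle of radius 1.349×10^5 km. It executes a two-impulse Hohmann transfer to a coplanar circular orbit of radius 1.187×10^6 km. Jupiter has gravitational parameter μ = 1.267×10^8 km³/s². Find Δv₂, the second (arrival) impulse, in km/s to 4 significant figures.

The Hohmann ellipse has a_t = (r₁ + r₂)/2 = 6.6095×10^5 km.
On the circular orbit at r = 1.187×10^6 km, v_c = √(μ/r) = 10.3315 km/s.
Transfer-orbit speed at the same r (vis-viva, a = a_t): v_t = √[μ(2/r − 1/a_t)] = 4.66750 km/s.
Δv₂ = |v_t − v_c| = |4.66750 − 10.3315| = 5.664 km/s.

Δv₂ = 5.664 km/s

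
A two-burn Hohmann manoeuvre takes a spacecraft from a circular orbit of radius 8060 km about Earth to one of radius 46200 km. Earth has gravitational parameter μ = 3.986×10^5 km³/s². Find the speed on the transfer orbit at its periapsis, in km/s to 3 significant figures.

The Hohmann ellipse has a_t = (r₁ + r₂)/2 = 27130 km.
The periapsis of the transfer ellipse is at r = 8060 km.
Applying v² = μ(2/r − 1/a_t): v = 9.177 km/s.

v = 9.18 km/s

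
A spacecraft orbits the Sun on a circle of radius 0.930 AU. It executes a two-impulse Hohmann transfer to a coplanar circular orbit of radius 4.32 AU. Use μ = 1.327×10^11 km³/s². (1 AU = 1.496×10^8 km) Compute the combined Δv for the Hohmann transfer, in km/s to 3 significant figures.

In km: r₁ = 0.930 × 1.496×10^8 = 1.39128×10^8 km; r₂ = 4.32 × 1.496×10^8 = 6.46272×10^8 km.
Semi-major axis of the transfer orbit: a_t = (1.39128×10^8 + 6.46272×10^8)/2 = 3.927×10^8 km.
Circular speed at r₁: v₁ = √(μ/r₁) = √(1.327×10^11/1.39128×10^8) = 30.8836 km/s.
Transfer-orbit speed at r₁ (vis-viva): v_p = √[μ(2/r₁ − 1/a_t)] = 39.6192 km/s.
First burn Δv₁ = |v_p − v₁| = 8.736 km/s.
At r₂, v₂ = √(μ/r₂) = 14.329 km/s.
Transfer-orbit speed at r₂: v_a = √[μ(2/r₂ − 1/a_t)] = 8.5291 km/s.
Second burn Δv₂ = |v₂ − v_a| = 5.800 km/s.
Total Δv = Δv₁ + Δv₂ = 14.54 km/s.

Δv = 14.5 km/s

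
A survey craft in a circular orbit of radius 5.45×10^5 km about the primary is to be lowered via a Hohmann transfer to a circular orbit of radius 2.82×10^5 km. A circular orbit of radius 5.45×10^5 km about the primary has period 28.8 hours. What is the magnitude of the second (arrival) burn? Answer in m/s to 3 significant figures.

Δv₂ = 6800 m/s

From Kepler's third law T² = 4π²r³/μ at r = 5.45×10^5 km, T = 28.8 hours = 28.8 × 3600 s = 1.0368×10^5 s: μ = 4π²r³/T² = 5.94510×10^8 km³/s².
Semi-major axis of the transfer orbit: a_t = (5.450×10^5 + 2.820×10^5)/2 = 4.135×10^5 km.
Circular speed at r = 2.820×10^5 km: v_c = √(μ/r) = 45.915 km/s.
Transfer-orbit speed at the same r (vis-viva, a = a_t): v_t = √[μ(2/r − 1/a_t)] = 52.713 km/s.
Δv₂ = |v_t − v_c| = |52.713 − 45.915| = 6.798 km/s.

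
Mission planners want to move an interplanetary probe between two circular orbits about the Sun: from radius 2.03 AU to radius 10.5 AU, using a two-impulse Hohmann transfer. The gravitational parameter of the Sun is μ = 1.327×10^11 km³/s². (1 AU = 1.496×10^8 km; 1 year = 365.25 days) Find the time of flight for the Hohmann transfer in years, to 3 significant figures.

t = 7.84 years

In km: r₁ = 2.03 × 1.496×10^8 = 3.03688×10^8 km; r₂ = 10.5 × 1.496×10^8 = 1.5708×10^9 km.
Transfer-ellipse semi-major axis a_t = (r₁ + r₂)/2 = (3.03688×10^8 + 1.5708×10^9)/2 = 9.37244×10^8 km.
Half the transfer-orbit period gives t = π√(a_t³/μ) = 2.475×10^8 s.
Converting: 2.475×10^8 s ÷ 3.15576×10^7 s/year (365.25 × 86400) = 7.84 years.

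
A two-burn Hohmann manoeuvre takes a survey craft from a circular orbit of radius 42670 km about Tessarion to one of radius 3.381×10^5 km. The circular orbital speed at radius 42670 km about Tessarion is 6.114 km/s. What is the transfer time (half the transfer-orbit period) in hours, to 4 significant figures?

t = 57.40 hours

From the circular-orbit relation v² = μ/r at r = 42670 km: μ = v²r = (6.114)² × 42670 = 1.59505×10^6 km³/s².
Semi-major axis of the transfer orbit: a_t = (42670 + 3.381×10^5)/2 = 1.90385×10^5 km.
By Kepler's third law the transfer-orbit period is T = 2π√(a_t³/μ), so t = T/2 = 2.0664×10^5 s.
Converting: 2.0664×10^5 s ÷ 3600 s/hour = 57.40 hours.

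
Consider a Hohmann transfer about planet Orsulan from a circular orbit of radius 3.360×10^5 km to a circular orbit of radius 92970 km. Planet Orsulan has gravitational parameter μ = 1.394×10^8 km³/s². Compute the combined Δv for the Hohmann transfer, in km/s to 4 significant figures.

The Hohmann ellipse has a_t = (r₁ + r₂)/2 = 2.14485×10^5 km.
At r₁ the circular-orbit speed is v₁ = √(μ/r₁) = 20.3686 km/s.
Transfer-orbit speed at r₁ (vis-viva equation): v_a = √[μ(2/r₁ − 1/a_t)] = 13.4102 km/s.
First burn Δv₁ = |v_a − v₁| = 6.958 km/s.
Circular speed at r₂: v₂ = √(μ/r₂) = 38.722 km/s.
Transfer-orbit speed at r₂: v_p = √[μ(2/r₂ − 1/a_t)] = 48.465 km/s.
Second burn Δv₂ = |v₂ − v_p| = 9.743 km/s.
Total Δv = Δv₁ + Δv₂ = 16.70 km/s.

Δv = 16.70 km/s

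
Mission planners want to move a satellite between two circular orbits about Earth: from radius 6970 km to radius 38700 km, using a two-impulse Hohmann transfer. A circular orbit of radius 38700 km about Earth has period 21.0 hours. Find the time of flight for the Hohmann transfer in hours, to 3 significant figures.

t = 4.76 hours

From Kepler's third law T² = 4π²r³/μ at r = 38700 km, T = 21.0 hours = 21.0 × 3600 s = 75600 s: μ = 4π²r³/T² = 4.00358×10^5 km³/s².
Transfer-ellipse semi-major axis a_t = (r₁ + r₂)/2 = (6970 + 38700)/2 = 22835 km.
By Kepler's third law the transfer-orbit period is T = 2π√(a_t³/μ), so t = T/2 = 17130 s.
Converting: 17130 s ÷ 3600 s/hour = 4.76 hours.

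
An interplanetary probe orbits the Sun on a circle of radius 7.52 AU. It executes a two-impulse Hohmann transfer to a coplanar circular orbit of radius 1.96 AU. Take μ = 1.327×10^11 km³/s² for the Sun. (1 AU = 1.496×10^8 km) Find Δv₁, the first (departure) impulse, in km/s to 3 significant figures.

In km: r₁ = 7.52 × 1.496×10^8 = 1.124992×10^9 km; r₂ = 1.96 × 1.496×10^8 = 2.93216×10^8 km.
Transfer-ellipse semi-major axis a_t = (r₁ + r₂)/2 = (1.124992×10^9 + 2.93216×10^8)/2 = 7.09104×10^8 km.
Circular speed at r = 1.124992×10^9 km: v_c = √(μ/r) = 10.861 km/s.
Transfer-orbit speed at the same r (vis-viva, a = a_t): v_t = √[μ(2/r − 1/a_t)] = 6.9839 km/s.
Δv₁ = |v_t − v_c| = |6.9839 − 10.861| = 3.877 km/s.

Δv₁ = 3.88 km/s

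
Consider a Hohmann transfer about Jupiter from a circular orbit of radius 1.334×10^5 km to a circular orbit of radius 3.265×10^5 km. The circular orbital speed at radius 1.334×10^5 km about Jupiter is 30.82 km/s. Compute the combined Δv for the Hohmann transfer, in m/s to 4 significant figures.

Δv = 10600 m/s

From the circular-orbit relation v² = μ/r at r = 1.334×10^5 km: μ = v²r = (30.82)² × 1.334×10^5 = 1.26713×10^8 km³/s².
Semi-major axis of the transfer orbit: a_t = (1.334×10^5 + 3.265×10^5)/2 = 2.2995×10^5 km.
Circular speed at r₁: v₁ = √(μ/r₁) = √(1.26713×10^8/1.334×10^5) = 30.820 km/s.
Transfer-orbit speed at r₁ (vis-viva): v_p = √[μ(2/r₁ − 1/a_t)] = 36.725 km/s.
First burn Δv₁ = |v_p − v₁| = 5.905 km/s.
At r₂, v₂ = √(μ/r₂) = 19.700 km/s.
Transfer-orbit speed at r₂: v_a = √[μ(2/r₂ − 1/a_t)] = 15.005 km/s.
Second burn Δv₂ = |v₂ − v_a| = 4.695 km/s.
Δv = Δv₁ + Δv₂ = 5.905 + 4.695 = 10.60 km/s.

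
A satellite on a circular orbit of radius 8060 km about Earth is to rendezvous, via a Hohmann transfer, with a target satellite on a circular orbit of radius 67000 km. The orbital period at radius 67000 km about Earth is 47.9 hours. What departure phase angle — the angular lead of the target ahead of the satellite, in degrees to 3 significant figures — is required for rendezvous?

φ = 105°

From Kepler's third law T² = 4π²r³/μ at r = 67000 km, T = 47.9 hours = 47.9 × 3600 s = 1.7244×10^5 s: μ = 4π²r³/T² = 3.99308×10^5 km³/s².
The Hohmann ellipse has a_t = (r₁ + r₂)/2 = 37530 km.
Transfer time t = π√(a_t³/μ) = 36150 s.
Target angular speed ω₂ = √(μ/r₂³) = 3.644×10^-5 rad/s.
Angle swept by the target during transfer: ω₂·t = 1.317 rad = 75.46°.
The satellite traverses 180° on the transfer ellipse, so the target must lead by 180° − 75.46° = 105°.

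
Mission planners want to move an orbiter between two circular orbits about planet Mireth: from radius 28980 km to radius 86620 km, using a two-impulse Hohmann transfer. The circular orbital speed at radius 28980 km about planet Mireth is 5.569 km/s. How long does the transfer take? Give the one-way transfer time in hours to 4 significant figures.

t = 12.79 hours

From the circular-orbit relation v² = μ/r at r = 28980 km: μ = v²r = (5.569)² × 28980 = 8.98779×10^5 km³/s².
The Hohmann ellipse has a_t = (r₁ + r₂)/2 = 57800 km.
Transfer time t = π√(a_t³/μ) = π√((57800)³ / 8.98779×10^5) = 46050 s.
Converting: 46050 s ÷ 3600 s/hour = 12.79 hours.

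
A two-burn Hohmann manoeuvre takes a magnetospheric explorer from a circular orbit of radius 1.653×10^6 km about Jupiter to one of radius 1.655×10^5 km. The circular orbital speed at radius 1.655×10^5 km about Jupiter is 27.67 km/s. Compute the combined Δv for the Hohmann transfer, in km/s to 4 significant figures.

Δv = 14.66 km/s

From the circular-orbit relation v² = μ/r at r = 1.655×10^5 km: μ = v²r = (27.67)² × 1.655×10^5 = 1.26712×10^8 km³/s².
The Hohmann ellipse has a_t = (r₁ + r₂)/2 = 9.0925×10^5 km.
At r₁ the circular-orbit speed is v₁ = √(μ/r₁) = 8.755 km/s.
On the transfer ellipse at r₁, v² = μ(2/r − 1/a) gives v_a = √[μ(2/r₁ − 1/a_t)] = 3.735 km/s.
First burn Δv₁ = |v_a − v₁| = 5.020 km/s.
Circular speed at r₂: v₂ = √(μ/r₂) = 27.670 km/s.
Transfer-orbit speed at r₂: v_p = √[μ(2/r₂ − 1/a_t)] = 37.308 km/s.
Second burn Δv₂ = |v₂ − v_p| = 9.638 km/s.
Δv = Δv₁ + Δv₂ = 5.020 + 9.638 = 14.66 km/s.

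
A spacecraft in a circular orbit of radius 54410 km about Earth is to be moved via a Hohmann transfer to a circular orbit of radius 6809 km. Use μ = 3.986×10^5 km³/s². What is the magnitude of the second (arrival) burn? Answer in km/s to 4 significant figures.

Δv₂ = 2.550 km/s

Transfer-ellipse semi-major axis a_t = (r₁ + r₂)/2 = (54410 + 6809)/2 = 30609.5 km.
On the circular orbit at r = 6809 km, v_c = √(μ/r) = 7.6512 km/s.
Transfer-orbit speed at the same r (vis-viva, a = a_t): v_t = √[μ(2/r − 1/a_t)] = 10.201 km/s.
Δv₂ = |v_t − v_c| = |10.201 − 7.6512| = 2.550 km/s.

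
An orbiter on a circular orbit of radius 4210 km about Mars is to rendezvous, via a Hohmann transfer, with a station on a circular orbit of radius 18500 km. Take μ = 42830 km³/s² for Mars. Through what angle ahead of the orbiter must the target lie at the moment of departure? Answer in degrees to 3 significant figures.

φ = 93.4°

Transfer-ellipse semi-major axis a_t = (r₁ + r₂)/2 = (4210 + 18500)/2 = 11355 km.
Transfer time t = π√(a_t³/μ) = 18368 s.
The target's mean motion on its circular orbit is ω₂ = √(μ/r₂³) = 8.2246×10^-5 rad/s.
Angle swept by the target during transfer: ω₂·t = 1.5107 rad = 86.56°.
Arrival is 180° from departure on the ellipse, so φ = 180° − 86.56° = 93.4°.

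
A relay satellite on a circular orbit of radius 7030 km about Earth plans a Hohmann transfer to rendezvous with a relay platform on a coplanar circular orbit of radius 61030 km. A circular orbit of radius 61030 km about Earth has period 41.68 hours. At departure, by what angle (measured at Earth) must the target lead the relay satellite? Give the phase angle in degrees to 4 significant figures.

From Kepler's third law T² = 4π²r³/μ at r = 61030 km, T = 41.68 hours = 41.68 × 3600 s = 1.50048×10^5 s: μ = 4π²r³/T² = 3.98593×10^5 km³/s².
Transfer-ellipse semi-major axis a_t = (r₁ + r₂)/2 = (7030 + 61030)/2 = 34030 km.
The half-period of the transfer ellipse is t = π√(a_t³/μ) = 31237.6 s.
Target angular speed ω₂ = √(μ/r₂³) = 4.18745×10^-5 rad/s.
Angle swept by the target during transfer: ω₂·t = 1.30806 rad = 74.946°.
The relay satellite traverses 180° on the transfer ellipse, so the target must lead by 180° − 74.946° = 105.1°.

φ = 105.1°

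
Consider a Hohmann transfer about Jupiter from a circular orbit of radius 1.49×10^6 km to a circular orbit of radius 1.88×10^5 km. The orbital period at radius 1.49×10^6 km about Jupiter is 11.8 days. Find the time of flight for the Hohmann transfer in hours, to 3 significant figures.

t = 59.8 hours

From Kepler's third law T² = 4π²r³/μ at r = 1.49×10^6 km, T = 11.8 days = 11.8 × 86400 s = 1.01952×10^6 s: μ = 4π²r³/T² = 1.25640×10^8 km³/s².
The Hohmann ellipse has a_t = (r₁ + r₂)/2 = 8.390×10^5 km.
Transfer time t = π√(a_t³/μ) = π√((8.390×10^5)³ / 1.25640×10^8) = 2.154×10^5 s.
Converting: 2.154×10^5 s ÷ 3600 s/hour = 59.8 hours.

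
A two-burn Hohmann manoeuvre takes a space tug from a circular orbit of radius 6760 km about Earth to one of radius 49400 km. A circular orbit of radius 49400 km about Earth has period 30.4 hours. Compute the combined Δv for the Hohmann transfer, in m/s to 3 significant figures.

Δv = 3950 m/s

From Kepler's third law T² = 4π²r³/μ at r = 49400 km, T = 30.4 hours = 30.4 × 3600 s = 1.0944×10^5 s: μ = 4π²r³/T² = 3.97364×10^5 km³/s².
The Hohmann ellipse has a_t = (r₁ + r₂)/2 = 28080 km.
Circular speed at r₁: v₁ = √(μ/r₁) = √(3.97364×10^5/6760) = 7.6669 km/s.
On the transfer ellipse at r₁, vis-viva gives v_p = √[μ(2/r₁ − 1/a_t)] = 10.169 km/s.
First burn Δv₁ = |v_p − v₁| = 2.502 km/s.
At r₂, v₂ = √(μ/r₂) = 2.8362 km/s.
Transfer-orbit speed at r₂: v_a = √[μ(2/r₂ − 1/a_t)] = 1.3916 km/s.
Second burn Δv₂ = |v₂ − v_a| = 1.445 km/s.
Δv = Δv₁ + Δv₂ = 2.502 + 1.445 = 3.947 km/s.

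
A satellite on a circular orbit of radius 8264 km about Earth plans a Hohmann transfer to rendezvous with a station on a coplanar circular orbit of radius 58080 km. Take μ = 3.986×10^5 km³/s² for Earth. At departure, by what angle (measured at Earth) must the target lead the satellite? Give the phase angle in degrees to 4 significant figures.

Semi-major axis of the transfer orbit: a_t = (8264 + 58080)/2 = 33172 km.
Transfer time t = π√(a_t³/μ) = 30060 s.
Target angular speed ω₂ = √(μ/r₂³) = 4.511×10^-5 rad/s.
Angle swept by the target during transfer: ω₂·t = 1.356 rad = 77.69°.
The satellite traverses 180° on the transfer ellipse, so the target must lead by 180° − 77.69° = 102.3°.

φ = 102.3°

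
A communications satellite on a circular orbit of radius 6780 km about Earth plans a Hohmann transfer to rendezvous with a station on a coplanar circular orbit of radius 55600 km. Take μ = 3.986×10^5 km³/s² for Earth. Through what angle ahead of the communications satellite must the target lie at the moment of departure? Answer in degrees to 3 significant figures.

φ = 104°

Semi-major axis of the transfer orbit: a_t = (6780 + 55600)/2 = 31190 km.
The half-period of the transfer ellipse is t = π√(a_t³/μ) = 27410 s.
Target angular speed ω₂ = √(μ/r₂³) = 4.816×10^-5 rad/s.
Angle swept by the target during transfer: ω₂·t = 1.320 rad = 75.63°.
Arrival is 180° from departure on the ellipse, so φ = 180° − 75.63° = 104°.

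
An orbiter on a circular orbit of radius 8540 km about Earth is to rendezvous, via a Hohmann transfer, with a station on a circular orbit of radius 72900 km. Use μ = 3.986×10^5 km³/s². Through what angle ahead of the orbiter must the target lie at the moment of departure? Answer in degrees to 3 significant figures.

The Hohmann ellipse has a_t = (r₁ + r₂)/2 = 40720 km.
Transfer time t = π√(a_t³/μ) = 40888 s.
The target's mean motion on its circular orbit is ω₂ = √(μ/r₂³) = 3.2076×10^-5 rad/s.
Angle swept by the target during transfer: ω₂·t = 1.3115 rad = 75.14°.
The orbiter traverses 180° on the transfer ellipse, so the target must lead by 180° − 75.14° = 105°.

φ = 105°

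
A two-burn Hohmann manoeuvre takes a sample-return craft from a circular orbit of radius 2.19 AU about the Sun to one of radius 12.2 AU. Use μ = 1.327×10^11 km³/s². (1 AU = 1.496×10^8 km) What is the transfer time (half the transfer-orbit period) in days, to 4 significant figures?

In km: r₁ = 2.19 × 1.496×10^8 = 3.27624×10^8 km; r₂ = 12.2 × 1.496×10^8 = 1.82512×10^9 km.
The Hohmann ellipse has a_t = (r₁ + r₂)/2 = 1.076372×10^9 km.
By Kepler's third law the transfer-orbit period is T = 2π√(a_t³/μ), so t = T/2 = 3.0455×10^8 s.
Converting: 3.0455×10^8 s ÷ 86400 s/day = 3525 days.

t = 3525 days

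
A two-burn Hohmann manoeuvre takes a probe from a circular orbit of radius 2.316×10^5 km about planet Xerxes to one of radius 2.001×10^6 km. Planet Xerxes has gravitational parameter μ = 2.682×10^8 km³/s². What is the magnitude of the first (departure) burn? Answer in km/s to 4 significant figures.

Transfer-ellipse semi-major axis a_t = (r₁ + r₂)/2 = (2.316×10^5 + 2.001×10^6)/2 = 1.1163×10^6 km.
Circular speed at r = 2.316×10^5 km: v_c = √(μ/r) = 34.03 km/s.
Vis-viva on the transfer ellipse at r = 2.316×10^5 km gives v_t = √[μ(2/r − 1/a_t)] = 45.56 km/s.
Δv₁ = |v_t − v_c| = |45.56 − 34.03| = 11.53 km/s.

Δv₁ = 11.53 km/s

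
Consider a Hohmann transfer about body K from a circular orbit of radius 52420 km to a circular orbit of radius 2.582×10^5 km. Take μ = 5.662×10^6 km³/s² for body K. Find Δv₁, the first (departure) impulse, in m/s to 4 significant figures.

Δv₁ = 3007 m/s

Semi-major axis of the transfer orbit: a_t = (52420 + 2.582×10^5)/2 = 1.5531×10^5 km.
On the circular orbit at r = 52420 km, v_c = √(μ/r) = 10.393 km/s.
Transfer-orbit speed at the same r (vis-viva, a = a_t): v_t = √[μ(2/r − 1/a_t)] = 13.400 km/s.
Δv₁ = |v_t − v_c| = |13.400 − 10.393| = 3.007 km/s.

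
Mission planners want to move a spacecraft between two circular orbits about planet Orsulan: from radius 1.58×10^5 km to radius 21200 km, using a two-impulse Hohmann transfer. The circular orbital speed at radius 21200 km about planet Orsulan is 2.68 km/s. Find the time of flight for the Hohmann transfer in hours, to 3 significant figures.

From the circular-orbit relation v² = μ/r at r = 21200 km: μ = v²r = (2.68)² × 21200 = 1.52267×10^5 km³/s².
Transfer-ellipse semi-major axis a_t = (r₁ + r₂)/2 = (1.580×10^5 + 21200)/2 = 89600 km.
Half the transfer-orbit period gives t = π√(a_t³/μ) = 2.159×10^5 s.
Converting: 2.159×10^5 s ÷ 3600 s/hour = 60.0 hours.

t = 60.0 hours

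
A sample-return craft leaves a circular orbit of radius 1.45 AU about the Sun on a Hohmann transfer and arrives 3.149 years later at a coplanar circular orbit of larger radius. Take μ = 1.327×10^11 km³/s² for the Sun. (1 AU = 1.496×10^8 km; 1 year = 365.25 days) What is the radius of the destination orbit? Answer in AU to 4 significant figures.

r₂ = 5.370 AU

In km: r₁ = 1.45 × 1.496×10^8 = 2.1692×10^8 km.
Transfer time t = 3.149 years × 365.25 × 86400 s = 9.93748824×10^7 s, and t = π√(a_t³/μ).
So a_t = (μ t²/π²)^(1/3) = (1.327×10^11 × (9.93748824×10^7)² / π²)^(1/3) = 5.1016×10^8 km.
Since a_t = (r₁ + r₂)/2, r₂ = 2a_t − r₁ = 2×5.1016×10^8 − 2.1692×10^8 = 8.034×10^8 km.
In AU: r₂ = 8.034×10^8 / 1.496×10^8 = 5.370 AU.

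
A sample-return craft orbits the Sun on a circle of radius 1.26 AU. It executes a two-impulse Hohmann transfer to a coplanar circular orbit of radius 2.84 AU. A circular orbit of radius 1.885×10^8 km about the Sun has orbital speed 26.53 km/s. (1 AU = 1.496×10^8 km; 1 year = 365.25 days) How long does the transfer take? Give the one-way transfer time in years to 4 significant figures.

t = 1.468 years

From the circular-orbit relation v² = μ/r at r = 1.885×10^8 km: μ = v²r = (26.53)² × 1.885×10^8 = 1.32674×10^11 km³/s².
In km: r₁ = 1.26 × 1.496×10^8 = 1.88496×10^8 km; r₂ = 2.84 × 1.496×10^8 = 4.24864×10^8 km.
Semi-major axis of the transfer orbit: a_t = (1.88496×10^8 + 4.24864×10^8)/2 = 3.0668×10^8 km.
Transfer time t = π√(a_t³/μ) = π√((3.0668×10^8)³ / 1.32674×10^11) = 4.632×10^7 s.
Converting: 4.632×10^7 s ÷ 3.15576×10^7 s/year (365.25 × 86400) = 1.468 years.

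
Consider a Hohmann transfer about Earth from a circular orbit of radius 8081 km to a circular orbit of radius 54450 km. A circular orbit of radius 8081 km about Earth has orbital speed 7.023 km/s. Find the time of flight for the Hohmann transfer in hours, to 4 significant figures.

t = 7.642 hours

From the circular-orbit relation v² = μ/r at r = 8081 km: μ = v²r = (7.023)² × 8081 = 3.98575×10^5 km³/s².
Transfer-ellipse semi-major axis a_t = (r₁ + r₂)/2 = (8081 + 54450)/2 = 31265.5 km.
By Kepler's third law the transfer-orbit period is T = 2π√(a_t³/μ), so t = T/2 = 27510 s.
Converting: 27510 s ÷ 3600 s/hour = 7.642 hours.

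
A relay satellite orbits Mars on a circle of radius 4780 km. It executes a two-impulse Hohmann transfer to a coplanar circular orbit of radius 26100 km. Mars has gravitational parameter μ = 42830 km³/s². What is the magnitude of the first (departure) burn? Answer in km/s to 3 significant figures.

Δv₁ = 0.898 km/s

The Hohmann ellipse has a_t = (r₁ + r₂)/2 = 15440 km.
Circular speed at r = 4780 km: v_c = √(μ/r) = 2.9934 km/s.
Transfer-orbit speed at the same r (vis-viva, a = a_t): v_t = √[μ(2/r − 1/a_t)] = 3.8919 km/s.
Δv₁ = |v_t − v_c| = |3.8919 − 2.9934| = 0.8985 km/s.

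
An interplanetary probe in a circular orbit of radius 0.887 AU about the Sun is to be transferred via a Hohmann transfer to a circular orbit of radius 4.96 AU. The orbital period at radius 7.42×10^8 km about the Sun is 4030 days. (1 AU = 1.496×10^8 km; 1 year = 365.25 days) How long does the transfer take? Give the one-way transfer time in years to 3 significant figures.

t = 2.50 years

From Kepler's third law T² = 4π²r³/μ at r = 7.42×10^8 km, T = 4030 days = 4030 × 86400 s = 3.48192×10^8 s: μ = 4π²r³/T² = 1.33025×10^11 km³/s².
In km: r₁ = 0.887 × 1.496×10^8 = 1.326952×10^8 km; r₂ = 4.96 × 1.496×10^8 = 7.42016×10^8 km.
The Hohmann ellipse has a_t = (r₁ + r₂)/2 = 4.373556×10^8 km.
By Kepler's third law the transfer-orbit period is T = 2π√(a_t³/μ), so t = T/2 = 7.878×10^7 s.
Converting: 7.878×10^7 s ÷ 3.15576×10^7 s/year (365.25 × 86400) = 2.50 years.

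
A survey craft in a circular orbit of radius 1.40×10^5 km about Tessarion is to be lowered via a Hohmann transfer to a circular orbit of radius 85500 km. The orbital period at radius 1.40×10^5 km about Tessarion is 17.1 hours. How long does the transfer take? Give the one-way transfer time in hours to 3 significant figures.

From Kepler's third law T² = 4π²r³/μ at r = 1.40×10^5 km, T = 17.1 hours = 17.1 × 3600 s = 61560 s: μ = 4π²r³/T² = 2.85856×10^7 km³/s².
Transfer-ellipse semi-major axis a_t = (r₁ + r₂)/2 = (1.400×10^5 + 85500)/2 = 1.1275×10^5 km.
Half the transfer-orbit period gives t = π√(a_t³/μ) = 22250 s.
Converting: 22250 s ÷ 3600 s/hour = 6.18 hours.

t = 6.18 hours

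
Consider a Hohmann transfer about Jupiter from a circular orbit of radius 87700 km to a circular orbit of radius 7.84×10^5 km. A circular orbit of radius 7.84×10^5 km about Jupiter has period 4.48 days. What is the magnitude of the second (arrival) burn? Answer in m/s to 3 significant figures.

Δv₂ = 7020 m/s

From Kepler's third law T² = 4π²r³/μ at r = 7.84×10^5 km, T = 4.48 days = 4.48 × 86400 s = 3.87072×10^5 s: μ = 4π²r³/T² = 1.26977×10^8 km³/s².
Transfer-ellipse semi-major axis a_t = (r₁ + r₂)/2 = (87700 + 7.840×10^5)/2 = 4.3585×10^5 km.
Circular speed at r = 7.840×10^5 km: v_c = √(μ/r) = 12.7264 km/s.
Transfer-orbit speed at the same r (vis-viva, a = a_t): v_t = √[μ(2/r − 1/a_t)] = 5.70868 km/s.
Δv₂ = |v_t − v_c| = |5.70868 − 12.7264| = 7.018 km/s.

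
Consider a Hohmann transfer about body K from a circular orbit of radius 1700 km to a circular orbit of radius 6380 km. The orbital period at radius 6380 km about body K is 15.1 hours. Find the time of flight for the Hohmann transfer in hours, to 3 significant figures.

t = 3.80 hours

From Kepler's third law T² = 4π²r³/μ at r = 6380 km, T = 15.1 hours = 15.1 × 3600 s = 54360 s: μ = 4π²r³/T² = 3469.47 km³/s².
Transfer-ellipse semi-major axis a_t = (r₁ + r₂)/2 = (1700 + 6380)/2 = 4040 km.
Half the transfer-orbit period gives t = π√(a_t³/μ) = 13696 s.
Converting: 13696 s ÷ 3600 s/hour = 3.80 hours.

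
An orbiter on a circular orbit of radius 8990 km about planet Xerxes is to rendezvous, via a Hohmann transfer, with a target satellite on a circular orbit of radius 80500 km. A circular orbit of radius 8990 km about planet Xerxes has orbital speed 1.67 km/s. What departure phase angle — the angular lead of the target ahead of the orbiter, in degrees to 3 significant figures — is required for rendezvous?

φ = 105°

From the circular-orbit relation v² = μ/r at r = 8990 km: μ = v²r = (1.67)² × 8990 = 25072.2 km³/s².
The Hohmann ellipse has a_t = (r₁ + r₂)/2 = 44745 km.
The half-period of the transfer ellipse is t = π√(a_t³/μ) = 1.8779×10^5 s.
The target's mean motion on its circular orbit is ω₂ = √(μ/r₂³) = 6.9327×10^-6 rad/s.
Angle swept by the target during transfer: ω₂·t = 1.3019 rad = 74.59°.
The orbiter traverses 180° on the transfer ellipse, so the target must lead by 180° − 74.59° = 105°.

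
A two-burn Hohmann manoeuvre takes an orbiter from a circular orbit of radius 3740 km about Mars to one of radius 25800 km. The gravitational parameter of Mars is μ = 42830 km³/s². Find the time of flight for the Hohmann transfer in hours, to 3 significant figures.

t = 7.57 hours

The Hohmann ellipse has a_t = (r₁ + r₂)/2 = 14770 km.
By Kepler's third law the transfer-orbit period is T = 2π√(a_t³/μ), so t = T/2 = 27250 s.
Converting: 27250 s ÷ 3600 s/hour = 7.57 hours.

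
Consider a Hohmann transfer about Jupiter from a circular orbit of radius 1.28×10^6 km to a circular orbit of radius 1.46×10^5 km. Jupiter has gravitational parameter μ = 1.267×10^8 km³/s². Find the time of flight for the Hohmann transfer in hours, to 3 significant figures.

Transfer-ellipse semi-major axis a_t = (r₁ + r₂)/2 = (1.280×10^6 + 1.460×10^5)/2 = 7.130×10^5 km.
Transfer time t = π√(a_t³/μ) = π√((7.130×10^5)³ / 1.267×10^8) = 1.680×10^5 s.
Converting: 1.680×10^5 s ÷ 3600 s/hour = 46.7 hours.

t = 46.7 hours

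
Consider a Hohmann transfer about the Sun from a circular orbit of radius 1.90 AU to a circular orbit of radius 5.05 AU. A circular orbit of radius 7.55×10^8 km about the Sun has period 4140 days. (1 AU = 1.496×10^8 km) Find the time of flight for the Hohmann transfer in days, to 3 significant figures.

t = 1180 days

From Kepler's third law T² = 4π²r³/μ at r = 7.55×10^8 km, T = 4140 days = 4140 × 86400 s = 3.57696×10^8 s: μ = 4π²r³/T² = 1.32792×10^11 km³/s².
In km: r₁ = 1.90 × 1.496×10^8 = 2.8424×10^8 km; r₂ = 5.05 × 1.496×10^8 = 7.5548×10^8 km.
Semi-major axis of the transfer orbit: a_t = (2.8424×10^8 + 7.5548×10^8)/2 = 5.1986×10^8 km.
By Kepler's third law the transfer-orbit period is T = 2π√(a_t³/μ), so t = T/2 = 1.022×10^8 s.
Converting: 1.022×10^8 s ÷ 86400 s/day = 1180 days.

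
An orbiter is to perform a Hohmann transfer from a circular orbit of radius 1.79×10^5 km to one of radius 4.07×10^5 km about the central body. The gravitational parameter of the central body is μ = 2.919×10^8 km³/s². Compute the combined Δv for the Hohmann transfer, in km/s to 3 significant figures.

The Hohmann ellipse has a_t = (r₁ + r₂)/2 = 2.930×10^5 km.
At r₁ the circular-orbit speed is v₁ = √(μ/r₁) = 40.382 km/s.
Transfer-orbit speed at r₁ (vis-viva): v_p = √[μ(2/r₁ − 1/a_t)] = 47.594 km/s.
First burn Δv₁ = |v_p − v₁| = 7.212 km/s.
At r₂, v₂ = √(μ/r₂) = 26.78057 km/s.
Transfer-orbit speed at r₂: v_a = √[μ(2/r₂ − 1/a_t)] = 20.93209 km/s.
Second burn Δv₂ = |v₂ − v_a| = 5.848 km/s.
Total Δv = Δv₁ + Δv₂ = 13.06 km/s.

Δv = 13.1 km/s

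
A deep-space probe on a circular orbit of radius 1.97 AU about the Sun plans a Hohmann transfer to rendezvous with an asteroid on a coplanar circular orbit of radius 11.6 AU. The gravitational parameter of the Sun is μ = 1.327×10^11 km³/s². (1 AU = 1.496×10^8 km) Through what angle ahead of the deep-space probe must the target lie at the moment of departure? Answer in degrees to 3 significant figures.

φ = 99.5°

In km: r₁ = 1.97 × 1.496×10^8 = 2.94712×10^8 km; r₂ = 11.6 × 1.496×10^8 = 1.73536×10^9 km.
Transfer-ellipse semi-major axis a_t = (r₁ + r₂)/2 = (2.94712×10^8 + 1.73536×10^9)/2 = 1.015036×10^9 km.
The half-period of the transfer ellipse is t = π√(a_t³/μ) = 2.789×10^8 s.
Target angular speed ω₂ = √(μ/r₂³) = 5.039×10^-9 rad/s.
Angle swept by the target during transfer: ω₂·t = 1.4054 rad = 80.52°.
The deep-space probe traverses 180° on the transfer ellipse, so the target must lead by 180° − 80.52° = 99.5°.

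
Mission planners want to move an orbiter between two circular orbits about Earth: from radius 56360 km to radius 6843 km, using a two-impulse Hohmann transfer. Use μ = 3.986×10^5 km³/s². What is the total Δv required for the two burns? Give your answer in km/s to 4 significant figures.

Δv = 3.982 km/s

Semi-major axis of the transfer orbit: a_t = (56360 + 6843)/2 = 31601.5 km.
Circular speed at r₁: v₁ = √(μ/r₁) = √(3.986×10^5/56360) = 2.6594 km/s.
Transfer-orbit speed at r₁ (vis-viva): v_a = √[μ(2/r₁ − 1/a_t)] = 1.2375 km/s.
First burn Δv₁ = |v_a − v₁| = 1.422 km/s.
Circular speed at r₂: v₂ = √(μ/r₂) = 7.6321 km/s.
Transfer-orbit speed at r₂: v_p = √[μ(2/r₂ − 1/a_t)] = 10.192 km/s.
Second burn Δv₂ = |v₂ − v_p| = 2.560 km/s.
Total Δv = Δv₁ + Δv₂ = 3.982 km/s.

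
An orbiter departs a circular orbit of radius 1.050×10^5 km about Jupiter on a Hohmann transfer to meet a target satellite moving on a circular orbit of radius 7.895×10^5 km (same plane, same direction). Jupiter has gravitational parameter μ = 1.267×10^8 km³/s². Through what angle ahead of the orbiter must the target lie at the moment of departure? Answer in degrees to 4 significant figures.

φ = 103.3°

Transfer-ellipse semi-major axis a_t = (r₁ + r₂)/2 = (1.050×10^5 + 7.895×10^5)/2 = 4.4725×10^5 km.
Transfer time t = π√(a_t³/μ) = 83481 s.
The target's mean motion on its circular orbit is ω₂ = √(μ/r₂³) = 1.6046×10^-5 rad/s.
Angle swept by the target during transfer: ω₂·t = 1.3395 rad = 76.748°.
Arrival is 180° from departure on the ellipse, so φ = 180° − 76.748° = 103.3°.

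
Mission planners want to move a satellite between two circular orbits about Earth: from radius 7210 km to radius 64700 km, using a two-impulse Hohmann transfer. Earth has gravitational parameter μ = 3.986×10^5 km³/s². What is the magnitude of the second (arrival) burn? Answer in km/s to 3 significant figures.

Δv₂ = 1.37 km/s

Semi-major axis of the transfer orbit: a_t = (7210 + 64700)/2 = 35955 km.
On the circular orbit at r = 64700 km, v_c = √(μ/r) = 2.482 km/s.
Transfer-orbit speed at the same r (vis-viva, a = a_t): v_t = √[μ(2/r − 1/a_t)] = 1.111 km/s.
Δv₂ = |v_t − v_c| = |1.111 − 2.482| = 1.371 km/s.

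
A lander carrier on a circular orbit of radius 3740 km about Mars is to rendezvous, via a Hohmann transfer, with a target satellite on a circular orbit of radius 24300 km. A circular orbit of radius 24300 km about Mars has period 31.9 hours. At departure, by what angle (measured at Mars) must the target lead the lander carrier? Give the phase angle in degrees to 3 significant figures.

φ = 101°

From Kepler's third law T² = 4π²r³/μ at r = 24300 km, T = 31.9 hours = 31.9 × 3600 s = 1.1484×10^5 s: μ = 4π²r³/T² = 42952.9 km³/s².
The Hohmann ellipse has a_t = (r₁ + r₂)/2 = 14020 km.
The half-period of the transfer ellipse is t = π√(a_t³/μ) = 25164 s.
Target angular speed ω₂ = √(μ/r₂³) = 5.4713×10^-5 rad/s.
Angle swept by the target during transfer: ω₂·t = 1.3768 rad = 78.88°.
The lander carrier traverses 180° on the transfer ellipse, so the target must lead by 180° − 78.88° = 101°.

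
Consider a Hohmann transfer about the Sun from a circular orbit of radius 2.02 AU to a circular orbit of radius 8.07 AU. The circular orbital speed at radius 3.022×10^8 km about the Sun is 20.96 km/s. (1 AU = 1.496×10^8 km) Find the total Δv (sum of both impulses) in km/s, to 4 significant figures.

Δv = 9.400 km/s

From the circular-orbit relation v² = μ/r at r = 3.022×10^8 km: μ = v²r = (20.96)² × 3.022×10^8 = 1.32763×10^11 km³/s².
In km: r₁ = 2.02 × 1.496×10^8 = 3.02192×10^8 km; r₂ = 8.07 × 1.496×10^8 = 1.207272×10^9 km.
The Hohmann ellipse has a_t = (r₁ + r₂)/2 = 7.54732×10^8 km.
At r₁ the circular-orbit speed is v₁ = √(μ/r₁) = 20.9603 km/s.
On the transfer ellipse at r₁, vis-viva gives v_p = √[μ(2/r₁ − 1/a_t)] = 26.5096 km/s.
First burn Δv₁ = |v_p − v₁| = 5.549 km/s.
At r₂, v₂ = √(μ/r₂) = 10.487 km/s.
Transfer-orbit speed at r₂: v_a = √[μ(2/r₂ − 1/a_t)] = 6.6356 km/s.
Second burn Δv₂ = |v₂ − v_a| = 3.851 km/s.
Δv = Δv₁ + Δv₂ = 5.549 + 3.851 = 9.400 km/s.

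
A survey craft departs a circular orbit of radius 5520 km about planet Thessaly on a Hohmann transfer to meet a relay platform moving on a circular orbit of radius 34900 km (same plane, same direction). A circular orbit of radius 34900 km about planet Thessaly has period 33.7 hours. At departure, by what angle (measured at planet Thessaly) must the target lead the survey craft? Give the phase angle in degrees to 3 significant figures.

From Kepler's third law T² = 4π²r³/μ at r = 34900 km, T = 33.7 hours = 33.7 × 3600 s = 1.2132×10^5 s: μ = 4π²r³/T² = 1.14017×10^5 km³/s².
Transfer-ellipse semi-major axis a_t = (r₁ + r₂)/2 = (5520 + 34900)/2 = 20210 km.
Transfer time t = π√(a_t³/μ) = 26731 s.
The target's mean motion on its circular orbit is ω₂ = √(μ/r₂³) = 5.1790×10^-5 rad/s.
Angle swept by the target during transfer: ω₂·t = 1.3844 rad = 79.32°.
Arrival is 180° from departure on the ellipse, so φ = 180° − 79.32° = 101°.

φ = 101°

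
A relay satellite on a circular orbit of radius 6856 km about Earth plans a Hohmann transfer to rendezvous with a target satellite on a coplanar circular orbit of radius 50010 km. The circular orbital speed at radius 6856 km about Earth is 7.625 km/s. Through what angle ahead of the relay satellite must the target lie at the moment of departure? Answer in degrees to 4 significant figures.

From the circular-orbit relation v² = μ/r at r = 6856 km: μ = v²r = (7.625)² × 6856 = 3.98612×10^5 km³/s².
Transfer-ellipse semi-major axis a_t = (r₁ + r₂)/2 = (6856 + 50010)/2 = 28433 km.
The half-period of the transfer ellipse is t = π√(a_t³/μ) = 23857 s.
The target's mean motion on its circular orbit is ω₂ = √(μ/r₂³) = 5.6453×10^-5 rad/s.
Angle swept by the target during transfer: ω₂·t = 1.3468 rad = 77.17°.
The relay satellite traverses 180° on the transfer ellipse, so the target must lead by 180° − 77.17° = 102.8°.

φ = 102.8°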